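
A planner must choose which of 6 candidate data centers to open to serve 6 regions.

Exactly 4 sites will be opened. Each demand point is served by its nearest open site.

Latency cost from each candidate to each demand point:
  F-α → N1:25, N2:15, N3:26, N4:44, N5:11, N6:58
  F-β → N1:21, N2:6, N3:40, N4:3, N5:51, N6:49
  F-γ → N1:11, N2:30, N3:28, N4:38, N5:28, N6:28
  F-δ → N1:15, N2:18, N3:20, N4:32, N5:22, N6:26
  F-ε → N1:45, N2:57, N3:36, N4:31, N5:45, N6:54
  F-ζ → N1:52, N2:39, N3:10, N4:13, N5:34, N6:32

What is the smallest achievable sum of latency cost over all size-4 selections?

69

Open {F-α, F-β, F-γ, F-ζ}.
  N1→F-γ 11, N2→F-β 6, N3→F-ζ 10, N4→F-β 3, N5→F-α 11, N6→F-γ 28  ⇒ total 69.
Compare {F-α, F-β, F-δ, F-ζ}: total 71.
Compare {F-α, F-β, F-γ, F-δ}: total 77.
No size-4 selection does better; minimum is 69.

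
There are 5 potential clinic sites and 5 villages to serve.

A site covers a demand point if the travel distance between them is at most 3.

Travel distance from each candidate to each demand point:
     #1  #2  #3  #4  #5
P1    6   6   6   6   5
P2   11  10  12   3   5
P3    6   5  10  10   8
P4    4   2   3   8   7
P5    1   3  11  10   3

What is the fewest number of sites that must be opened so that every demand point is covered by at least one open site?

3

Coverage sets (demand points within 3 of each site):
  P1: {}
  P2: {#4}
  P3: {}
  P4: {#2, #3}
  P5: {#1, #2, #5}
No 2 sites suffice: every size-2 union leaves at least one demand point uncovered.
But {P2, P4, P5} covers everything, so the minimum is 3.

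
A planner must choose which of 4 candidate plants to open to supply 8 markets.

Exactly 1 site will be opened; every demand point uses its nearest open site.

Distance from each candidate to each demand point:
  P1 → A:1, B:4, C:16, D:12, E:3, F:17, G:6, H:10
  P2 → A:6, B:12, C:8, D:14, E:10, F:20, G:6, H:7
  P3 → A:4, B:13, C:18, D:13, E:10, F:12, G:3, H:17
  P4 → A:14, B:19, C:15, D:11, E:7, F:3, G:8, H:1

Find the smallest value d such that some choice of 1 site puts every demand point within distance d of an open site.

Open {P1}.
  Farthest demand point is F at distance 17 (to P1); all others are ≤ 17.
With {P3} the worst case is 18.
With {P4} the worst case is 19.
No size-1 selection achieves below 17.

17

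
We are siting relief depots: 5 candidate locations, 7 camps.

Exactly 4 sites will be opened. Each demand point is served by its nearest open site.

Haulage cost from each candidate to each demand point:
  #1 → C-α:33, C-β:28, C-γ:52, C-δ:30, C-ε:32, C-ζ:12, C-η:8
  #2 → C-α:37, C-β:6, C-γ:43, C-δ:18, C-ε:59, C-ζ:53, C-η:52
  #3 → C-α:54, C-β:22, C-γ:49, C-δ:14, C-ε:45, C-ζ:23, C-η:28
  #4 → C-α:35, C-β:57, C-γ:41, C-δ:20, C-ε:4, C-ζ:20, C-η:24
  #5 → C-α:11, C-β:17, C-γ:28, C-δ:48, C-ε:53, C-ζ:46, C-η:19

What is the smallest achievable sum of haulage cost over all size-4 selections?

87

Open {#1, #2, #4, #5}.
  C-α→#5 11, C-β→#2 6, C-γ→#5 28, C-δ→#2 18, C-ε→#4 4, C-ζ→#1 12, C-η→#1 8  ⇒ total 87.
Compare {#1, #3, #4, #5}: total 94.
Compare {#2, #3, #4, #5}: total 102.
No size-4 selection does better; minimum is 87.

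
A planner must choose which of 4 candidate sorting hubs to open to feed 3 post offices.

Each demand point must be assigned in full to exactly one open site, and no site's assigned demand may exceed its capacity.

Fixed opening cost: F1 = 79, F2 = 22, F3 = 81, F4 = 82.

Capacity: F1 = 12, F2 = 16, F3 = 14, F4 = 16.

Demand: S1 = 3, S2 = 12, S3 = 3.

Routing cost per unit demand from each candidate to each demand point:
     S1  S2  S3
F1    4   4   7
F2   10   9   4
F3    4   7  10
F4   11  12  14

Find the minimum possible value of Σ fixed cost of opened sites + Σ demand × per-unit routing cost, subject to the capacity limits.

191

Open {F1, F2}; cheapest assignment that respects the capacities:
  F1 (cap 12, load 12): S2 — cost 12×4 = 48
  F2 (cap 16, load 6): S1, S3 — cost 3×10 + 3×4 = 42
  Shipping 90, fixed 101 → total 191.
  Any other capacity-feasible assignment to {F1, F2} ships for at least 90.
Compare {F2, F3}: its best feasible assignment gives total 229.
Compare {F1, F3}: its best feasible assignment gives total 250.
Every other set of open sites that can feasibly serve all demand totals ≥ 229 even under its best assignment. Minimum: 191.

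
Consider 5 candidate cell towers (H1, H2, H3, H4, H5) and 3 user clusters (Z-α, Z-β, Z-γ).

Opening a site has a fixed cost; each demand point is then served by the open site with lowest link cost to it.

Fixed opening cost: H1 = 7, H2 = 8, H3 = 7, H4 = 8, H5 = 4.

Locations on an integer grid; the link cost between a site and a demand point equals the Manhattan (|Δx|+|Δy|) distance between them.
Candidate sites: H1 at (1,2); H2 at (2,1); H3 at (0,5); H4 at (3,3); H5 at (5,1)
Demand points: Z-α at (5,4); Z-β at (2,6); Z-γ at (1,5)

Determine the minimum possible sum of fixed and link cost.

Open {H3}: assign each demand point to its cheapest open site.
  Z-α→H3 6, Z-β→H3 3, Z-γ→H3 1
  link cost 10, fixed 7 → total 17.
Compare {H3, H5}: link cost 7 + fixed 11 = 18.
Compare {H4}: link cost 11 + fixed 8 = 19.
Compare {H1}: link cost 14 + fixed 7 = 21.
All other subsets cost ≥ 18. Minimum total cost: 17.

17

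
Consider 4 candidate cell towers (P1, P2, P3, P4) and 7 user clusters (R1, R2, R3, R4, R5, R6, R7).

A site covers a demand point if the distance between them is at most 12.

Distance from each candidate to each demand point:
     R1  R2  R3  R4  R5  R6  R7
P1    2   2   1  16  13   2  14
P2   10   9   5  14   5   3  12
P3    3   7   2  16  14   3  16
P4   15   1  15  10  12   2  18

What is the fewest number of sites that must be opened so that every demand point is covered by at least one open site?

2

Coverage sets (demand points within 12 of each site):
  P1: {R1, R2, R3, R6}
  P2: {R1, R2, R3, R5, R6, R7}
  P3: {R1, R2, R3, R6}
  P4: {R2, R4, R5, R6}
No single site covers all 7 demand points.
But {P2, P4} covers everything, so the minimum is 2.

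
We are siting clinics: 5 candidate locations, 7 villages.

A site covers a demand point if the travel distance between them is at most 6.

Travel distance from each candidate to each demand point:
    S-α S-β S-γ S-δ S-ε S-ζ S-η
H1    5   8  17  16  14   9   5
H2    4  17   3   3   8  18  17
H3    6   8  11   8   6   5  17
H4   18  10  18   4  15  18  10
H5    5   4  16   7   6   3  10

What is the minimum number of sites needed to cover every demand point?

3

Coverage sets (demand points within 6 of each site):
  H1: {S-α, S-η}
  H2: {S-α, S-γ, S-δ}
  H3: {S-α, S-ε, S-ζ}
  H4: {S-δ}
  H5: {S-α, S-β, S-ε, S-ζ}
No 2 sites suffice: every size-2 union leaves at least one demand point uncovered.
But {H1, H2, H5} covers everything, so the minimum is 3.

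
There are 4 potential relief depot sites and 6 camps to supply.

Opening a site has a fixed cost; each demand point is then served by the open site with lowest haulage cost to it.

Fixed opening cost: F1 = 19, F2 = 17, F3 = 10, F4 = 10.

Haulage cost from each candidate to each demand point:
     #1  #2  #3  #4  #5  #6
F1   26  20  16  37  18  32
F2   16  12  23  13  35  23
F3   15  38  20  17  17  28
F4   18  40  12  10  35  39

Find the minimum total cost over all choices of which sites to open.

126

Open {F2, F3, F4}: assign each demand point to its cheapest open site.
  #1→F3 15, #2→F2 12, #3→F4 12, #4→F4 10, #5→F3 17, #6→F2 23
  haulage cost 89, fixed 37 → total 126.
Compare {F2, F3}: haulage cost 100 + fixed 27 = 127.
Compare {F1, F2}: haulage cost 98 + fixed 36 = 134.
Compare {F2, F4}: haulage cost 108 + fixed 27 = 135.
All other subsets cost ≥ 127. Minimum total cost: 126.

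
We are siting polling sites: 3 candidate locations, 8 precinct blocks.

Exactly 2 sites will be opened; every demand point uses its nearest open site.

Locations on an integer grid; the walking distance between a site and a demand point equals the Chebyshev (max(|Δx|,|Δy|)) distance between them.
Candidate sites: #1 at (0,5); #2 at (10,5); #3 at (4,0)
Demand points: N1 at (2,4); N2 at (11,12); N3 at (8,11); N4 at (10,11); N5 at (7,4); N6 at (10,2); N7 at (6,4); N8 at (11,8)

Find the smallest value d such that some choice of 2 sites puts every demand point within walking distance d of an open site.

Open {#1, #2}.
  Farthest demand point is N2 at walking distance 7 (to #2); all others are ≤ 7.
With {#2, #3} the worst case is 7.
With {#1, #3} the worst case is 11.
No size-2 selection achieves below 7.

7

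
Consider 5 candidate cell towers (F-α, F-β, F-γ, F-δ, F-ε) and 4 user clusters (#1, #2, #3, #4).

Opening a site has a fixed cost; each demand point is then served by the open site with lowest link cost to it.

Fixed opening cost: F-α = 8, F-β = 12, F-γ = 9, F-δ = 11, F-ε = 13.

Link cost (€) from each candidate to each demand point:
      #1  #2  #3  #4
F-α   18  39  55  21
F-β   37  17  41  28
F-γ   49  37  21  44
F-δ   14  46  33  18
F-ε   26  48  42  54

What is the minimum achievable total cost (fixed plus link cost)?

102

Open {F-β, F-γ, F-δ}: assign each demand point to its cheapest open site.
  #1→F-δ 14, #2→F-β 17, #3→F-γ 21, #4→F-δ 18
  link cost 70, fixed 32 → total 102.
Compare {F-β, F-δ}: link cost 82 + fixed 23 = 105.
Compare {F-α, F-β, F-γ}: link cost 77 + fixed 29 = 106.
Compare {F-γ, F-δ}: link cost 90 + fixed 20 = 110.
All other subsets cost ≥ 105. Minimum total cost: 102.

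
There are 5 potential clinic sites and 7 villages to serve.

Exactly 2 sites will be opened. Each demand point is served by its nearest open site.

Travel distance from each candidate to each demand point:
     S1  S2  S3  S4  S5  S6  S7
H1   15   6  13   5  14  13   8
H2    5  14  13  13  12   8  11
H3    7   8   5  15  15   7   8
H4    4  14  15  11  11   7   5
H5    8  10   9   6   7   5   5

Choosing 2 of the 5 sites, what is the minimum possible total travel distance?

43

Open {H3, H5}.
  S1→H3 7, S2→H3 8, S3→H3 5, S4→H5 6, S5→H5 7, S6→H5 5, S7→H5 5  ⇒ total 43.
Compare {H1, H5}: total 45.
Compare {H4, H5}: total 46.
No size-2 selection does better; minimum is 43.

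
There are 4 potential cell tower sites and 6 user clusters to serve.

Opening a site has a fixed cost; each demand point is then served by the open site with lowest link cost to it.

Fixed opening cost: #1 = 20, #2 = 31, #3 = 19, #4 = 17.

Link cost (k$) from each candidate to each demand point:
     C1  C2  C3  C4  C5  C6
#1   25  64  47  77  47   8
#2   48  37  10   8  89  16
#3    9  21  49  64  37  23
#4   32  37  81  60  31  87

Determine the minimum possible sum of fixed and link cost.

Open {#2, #3}: assign each demand point to its cheapest open site.
  C1→#3 9, C2→#3 21, C3→#2 10, C4→#2 8, C5→#3 37, C6→#2 16
  link cost 101, fixed 50 → total 151.
Compare {#2, #3, #4}: link cost 95 + fixed 67 = 162.
Compare {#1, #2, #3}: link cost 93 + fixed 70 = 163.
Compare {#1, #2, #3, #4}: link cost 87 + fixed 87 = 174.
All other subsets cost ≥ 162. Minimum total cost: 151.

151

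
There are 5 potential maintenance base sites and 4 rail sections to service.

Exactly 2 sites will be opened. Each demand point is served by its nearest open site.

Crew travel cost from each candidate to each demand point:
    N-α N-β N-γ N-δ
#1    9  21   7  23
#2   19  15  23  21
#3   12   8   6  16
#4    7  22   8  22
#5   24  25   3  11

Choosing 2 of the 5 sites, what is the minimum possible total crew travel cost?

34

Open {#3, #5}.
  N-α→#3 12, N-β→#3 8, N-γ→#5 3, N-δ→#5 11  ⇒ total 34.
Compare {#3, #4}: total 37.
Compare {#1, #3}: total 39.
No size-2 selection does better; minimum is 34.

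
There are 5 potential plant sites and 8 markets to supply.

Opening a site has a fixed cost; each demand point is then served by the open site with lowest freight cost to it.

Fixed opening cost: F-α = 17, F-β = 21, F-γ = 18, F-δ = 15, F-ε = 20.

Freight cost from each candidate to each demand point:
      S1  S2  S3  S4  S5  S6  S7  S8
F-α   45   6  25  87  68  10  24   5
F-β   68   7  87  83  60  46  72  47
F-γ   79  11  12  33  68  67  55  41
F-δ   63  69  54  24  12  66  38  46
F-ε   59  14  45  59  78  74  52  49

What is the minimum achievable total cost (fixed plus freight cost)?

Open {F-α, F-δ}: assign each demand point to its cheapest open site.
  S1→F-α 45, S2→F-α 6, S3→F-α 25, S4→F-δ 24, S5→F-δ 12, S6→F-α 10, S7→F-α 24, S8→F-α 5
  freight cost 151, fixed 32 → total 183.
Compare {F-α, F-γ, F-δ}: freight cost 138 + fixed 50 = 188.
Compare {F-α, F-δ, F-ε}: freight cost 151 + fixed 52 = 203.
Compare {F-α, F-β, F-δ}: freight cost 151 + fixed 53 = 204.
All other subsets cost ≥ 188. Minimum total cost: 183.

183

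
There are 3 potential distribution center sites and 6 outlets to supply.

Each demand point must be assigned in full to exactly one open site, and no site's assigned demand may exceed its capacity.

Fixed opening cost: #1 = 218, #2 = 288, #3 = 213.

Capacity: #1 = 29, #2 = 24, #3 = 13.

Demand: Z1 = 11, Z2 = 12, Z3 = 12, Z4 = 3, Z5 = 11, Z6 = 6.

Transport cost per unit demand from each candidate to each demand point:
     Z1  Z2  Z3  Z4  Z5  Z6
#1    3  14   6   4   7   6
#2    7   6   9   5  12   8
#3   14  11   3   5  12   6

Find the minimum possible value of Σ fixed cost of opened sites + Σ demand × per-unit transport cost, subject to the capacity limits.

988

Open {#1, #2, #3}; cheapest assignment that respects the capacities:
  #1 (cap 29, load 28): Z1, Z5, Z6 — cost 11×3 + 11×7 + 6×6 = 146
  #2 (cap 24, load 15): Z2, Z4 — cost 12×6 + 3×5 = 87
  #3 (cap 13, load 12): Z3 — cost 12×3 = 36
  Shipping 269, fixed 719 → total 988.
  Any other capacity-feasible assignment to {#1, #2, #3} ships for at least 269.
Total demand is 55 and no other set of sites has combined capacity ≥ 55, so {#1, #2, #3} is the only feasible choice of open sites. Minimum: 988.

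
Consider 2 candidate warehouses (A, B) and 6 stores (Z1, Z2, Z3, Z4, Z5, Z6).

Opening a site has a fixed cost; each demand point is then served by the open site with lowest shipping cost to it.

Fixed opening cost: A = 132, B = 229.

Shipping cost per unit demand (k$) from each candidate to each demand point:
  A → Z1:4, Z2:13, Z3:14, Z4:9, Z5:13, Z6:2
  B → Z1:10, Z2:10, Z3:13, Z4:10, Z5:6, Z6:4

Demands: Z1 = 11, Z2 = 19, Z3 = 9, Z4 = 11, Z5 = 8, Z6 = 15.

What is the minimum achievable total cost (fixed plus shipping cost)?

Open {A}: assign each demand point to its cheapest open site.
  Z1→A 11×4=44, Z2→A 19×13=247, Z3→A 9×14=126, Z4→A 11×9=99, Z5→A 8×13=104, Z6→A 15×2=30
  shipping cost 650, fixed 132 → total 782.
Compare {B}: shipping cost 635 + fixed 229 = 864.
Compare {A, B}: shipping cost 528 + fixed 361 = 889.

782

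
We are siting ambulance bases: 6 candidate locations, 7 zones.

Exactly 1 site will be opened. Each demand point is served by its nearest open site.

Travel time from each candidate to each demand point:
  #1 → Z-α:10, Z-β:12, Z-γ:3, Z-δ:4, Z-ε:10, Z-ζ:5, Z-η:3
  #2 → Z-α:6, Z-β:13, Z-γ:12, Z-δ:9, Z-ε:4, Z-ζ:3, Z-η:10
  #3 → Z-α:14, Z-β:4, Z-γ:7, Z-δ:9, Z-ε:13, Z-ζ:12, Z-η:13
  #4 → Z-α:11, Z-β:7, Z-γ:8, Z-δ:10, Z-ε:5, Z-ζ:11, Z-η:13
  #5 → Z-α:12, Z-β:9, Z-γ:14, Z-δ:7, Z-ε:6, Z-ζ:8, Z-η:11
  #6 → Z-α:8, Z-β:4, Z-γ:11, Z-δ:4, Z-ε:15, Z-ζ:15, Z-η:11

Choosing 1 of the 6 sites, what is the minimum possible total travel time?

Open {#1}.
  Z-α→#1 10, Z-β→#1 12, Z-γ→#1 3, Z-δ→#1 4, Z-ε→#1 10, Z-ζ→#1 5, Z-η→#1 3  ⇒ total 47.
Compare {#2}: total 57.
Compare {#4}: total 65.
No size-1 selection does better; minimum is 47.

47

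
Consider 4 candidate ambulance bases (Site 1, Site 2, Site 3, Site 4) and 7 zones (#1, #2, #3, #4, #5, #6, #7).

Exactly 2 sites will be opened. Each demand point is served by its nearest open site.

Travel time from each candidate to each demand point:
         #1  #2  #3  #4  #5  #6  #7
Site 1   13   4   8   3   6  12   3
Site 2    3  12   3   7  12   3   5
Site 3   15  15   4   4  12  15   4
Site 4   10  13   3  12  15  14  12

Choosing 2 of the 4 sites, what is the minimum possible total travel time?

25

Open {Site 1, Site 2}.
  #1→Site 2 3, #2→Site 1 4, #3→Site 2 3, #4→Site 1 3, #5→Site 1 6, #6→Site 2 3, #7→Site 1 3  ⇒ total 25.
Compare {Site 1, Site 4}: total 41.
Compare {Site 2, Site 3}: total 41.
No size-2 selection does better; minimum is 25.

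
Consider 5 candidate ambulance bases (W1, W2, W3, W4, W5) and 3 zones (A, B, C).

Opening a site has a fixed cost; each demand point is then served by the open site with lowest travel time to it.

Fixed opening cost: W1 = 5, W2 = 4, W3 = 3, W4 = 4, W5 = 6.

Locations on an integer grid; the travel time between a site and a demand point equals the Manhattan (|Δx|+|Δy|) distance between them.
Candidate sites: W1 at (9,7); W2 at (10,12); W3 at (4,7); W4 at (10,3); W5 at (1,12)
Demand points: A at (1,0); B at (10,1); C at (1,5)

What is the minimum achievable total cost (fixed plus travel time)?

Open {W3, W4}: assign each demand point to its cheapest open site.
  A→W3 10, B→W4 2, C→W3 5
  travel time 17, fixed 7 → total 24.
Compare {W2, W3, W4}: travel time 17 + fixed 11 = 28.
Compare {W4}: travel time 25 + fixed 4 = 29.
Compare {W1, W3, W4}: travel time 17 + fixed 12 = 29.
All other subsets cost ≥ 28. Minimum total cost: 24.

24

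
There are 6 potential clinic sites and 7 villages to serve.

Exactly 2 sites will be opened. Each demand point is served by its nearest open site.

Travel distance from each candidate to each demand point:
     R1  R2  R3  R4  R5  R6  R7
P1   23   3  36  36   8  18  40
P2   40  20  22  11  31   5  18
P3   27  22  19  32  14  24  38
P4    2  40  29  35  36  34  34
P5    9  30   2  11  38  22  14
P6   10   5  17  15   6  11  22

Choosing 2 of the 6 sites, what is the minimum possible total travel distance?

58

Open {P5, P6}.
  R1→P5 9, R2→P6 5, R3→P5 2, R4→P5 11, R5→P6 6, R6→P6 11, R7→P5 14  ⇒ total 58.
Compare {P1, P5}: total 65.
Compare {P2, P6}: total 72.
No size-2 selection does better; minimum is 58.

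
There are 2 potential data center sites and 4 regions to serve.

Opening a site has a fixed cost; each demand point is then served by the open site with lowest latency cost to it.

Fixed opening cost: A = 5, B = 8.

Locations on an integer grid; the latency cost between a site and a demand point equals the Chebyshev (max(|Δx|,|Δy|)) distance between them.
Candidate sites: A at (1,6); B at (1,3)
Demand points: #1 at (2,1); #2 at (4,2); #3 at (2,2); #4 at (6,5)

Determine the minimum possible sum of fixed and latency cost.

19

Open {B}: assign each demand point to its cheapest open site.
  #1→B 2, #2→B 3, #3→B 1, #4→B 5
  latency cost 11, fixed 8 → total 19.
Compare {A}: latency cost 18 + fixed 5 = 23.
Compare {A, B}: latency cost 11 + fixed 13 = 24.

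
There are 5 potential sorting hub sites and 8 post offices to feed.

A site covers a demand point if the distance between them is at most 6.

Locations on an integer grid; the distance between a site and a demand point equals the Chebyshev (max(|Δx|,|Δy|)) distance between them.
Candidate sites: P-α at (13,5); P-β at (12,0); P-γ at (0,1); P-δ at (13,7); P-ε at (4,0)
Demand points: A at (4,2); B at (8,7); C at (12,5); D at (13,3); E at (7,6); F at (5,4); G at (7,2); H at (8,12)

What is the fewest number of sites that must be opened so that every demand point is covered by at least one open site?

Coverage sets (demand points within 6 of each site):
  P-α: {B, C, D, E, G}
  P-β: {C, D, E, G}
  P-γ: {A, F}
  P-δ: {B, C, D, E, G, H}
  P-ε: {A, E, F, G}
No single site covers all 8 demand points.
But {P-γ, P-δ} covers everything, so the minimum is 2.

2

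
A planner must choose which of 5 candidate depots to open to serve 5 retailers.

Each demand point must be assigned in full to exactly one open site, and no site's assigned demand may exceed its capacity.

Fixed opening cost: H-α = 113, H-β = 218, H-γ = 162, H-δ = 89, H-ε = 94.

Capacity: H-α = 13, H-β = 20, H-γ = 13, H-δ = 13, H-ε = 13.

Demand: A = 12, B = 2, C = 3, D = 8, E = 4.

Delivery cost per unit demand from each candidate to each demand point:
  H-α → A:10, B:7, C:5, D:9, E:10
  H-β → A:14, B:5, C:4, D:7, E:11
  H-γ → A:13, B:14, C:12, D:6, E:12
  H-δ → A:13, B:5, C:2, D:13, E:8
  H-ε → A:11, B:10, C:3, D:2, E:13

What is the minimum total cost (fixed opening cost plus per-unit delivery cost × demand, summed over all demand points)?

480

Open {H-α, H-δ, H-ε}; cheapest assignment that respects the capacities:
  H-α (cap 13, load 12): A — cost 12×10 = 120
  H-δ (cap 13, load 9): B, C, E — cost 2×5 + 3×2 + 4×8 = 48
  H-ε (cap 13, load 8): D — cost 8×2 = 16
  Shipping 184, fixed 296 → total 480.
  Any other capacity-feasible assignment to {H-α, H-δ, H-ε} ships for at least 184.
Compare {H-β, H-ε}: its best feasible assignment gives total 559.
Compare {H-γ, H-δ, H-ε}: its best feasible assignment gives total 565.
Every other set of open sites that can feasibly serve all demand totals ≥ 559 even under its best assignment. Minimum: 480.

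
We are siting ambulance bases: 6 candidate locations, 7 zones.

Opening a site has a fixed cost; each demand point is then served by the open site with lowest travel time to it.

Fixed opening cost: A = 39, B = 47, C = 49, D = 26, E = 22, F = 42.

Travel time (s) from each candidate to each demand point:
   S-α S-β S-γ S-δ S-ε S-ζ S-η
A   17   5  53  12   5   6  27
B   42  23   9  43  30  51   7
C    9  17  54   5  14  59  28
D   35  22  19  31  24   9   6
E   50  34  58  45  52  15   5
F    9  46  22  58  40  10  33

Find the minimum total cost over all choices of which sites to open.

135

Open {A, D}: assign each demand point to its cheapest open site.
  S-α→A 17, S-β→A 5, S-γ→D 19, S-δ→A 12, S-ε→A 5, S-ζ→A 6, S-η→D 6
  travel time 70, fixed 65 → total 135.
Compare {A, B}: travel time 61 + fixed 86 = 147.
Compare {C, D}: travel time 79 + fixed 75 = 154.
Compare {A, D, E}: travel time 69 + fixed 87 = 156.
All other subsets cost ≥ 147. Minimum total cost: 135.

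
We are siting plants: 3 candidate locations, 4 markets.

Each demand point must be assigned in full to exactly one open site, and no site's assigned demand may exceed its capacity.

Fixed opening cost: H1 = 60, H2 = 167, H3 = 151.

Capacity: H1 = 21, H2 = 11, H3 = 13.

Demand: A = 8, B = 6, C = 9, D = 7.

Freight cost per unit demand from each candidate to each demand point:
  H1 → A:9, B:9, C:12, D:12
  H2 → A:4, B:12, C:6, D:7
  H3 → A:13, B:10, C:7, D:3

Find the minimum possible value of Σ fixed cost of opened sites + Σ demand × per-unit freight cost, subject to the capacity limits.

472

Open {H1, H3}; cheapest assignment that respects the capacities:
  H1 (cap 21, load 17): A, C — cost 8×9 + 9×12 = 180
  H3 (cap 13, load 13): B, D — cost 6×10 + 7×3 = 81
  Shipping 261, fixed 211 → total 472.
  Any other capacity-feasible assignment to {H1, H3} ships for at least 261.
Compare {H1, H2}: its best feasible assignment gives total 491.
Compare {H1, H2, H3}: its best feasible assignment gives total 579.
Every other set of open sites that can feasibly serve all demand totals ≥ 491 even under its best assignment. Minimum: 472.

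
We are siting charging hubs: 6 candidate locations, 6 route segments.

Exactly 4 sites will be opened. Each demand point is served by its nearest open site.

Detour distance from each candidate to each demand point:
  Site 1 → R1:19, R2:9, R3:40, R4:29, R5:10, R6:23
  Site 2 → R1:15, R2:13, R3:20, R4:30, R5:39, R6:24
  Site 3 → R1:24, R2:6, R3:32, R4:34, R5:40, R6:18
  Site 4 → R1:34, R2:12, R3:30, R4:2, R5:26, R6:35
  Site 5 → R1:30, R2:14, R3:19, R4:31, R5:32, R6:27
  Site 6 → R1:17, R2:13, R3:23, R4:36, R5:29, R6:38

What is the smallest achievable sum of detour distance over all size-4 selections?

71

Open {Site 1, Site 2, Site 3, Site 4}.
  R1→Site 2 15, R2→Site 3 6, R3→Site 2 20, R4→Site 4 2, R5→Site 1 10, R6→Site 3 18  ⇒ total 71.
Compare {Site 1, Site 3, Site 4, Site 5}: total 74.
Compare {Site 1, Site 3, Site 4, Site 6}: total 76.
No size-4 selection does better; minimum is 71.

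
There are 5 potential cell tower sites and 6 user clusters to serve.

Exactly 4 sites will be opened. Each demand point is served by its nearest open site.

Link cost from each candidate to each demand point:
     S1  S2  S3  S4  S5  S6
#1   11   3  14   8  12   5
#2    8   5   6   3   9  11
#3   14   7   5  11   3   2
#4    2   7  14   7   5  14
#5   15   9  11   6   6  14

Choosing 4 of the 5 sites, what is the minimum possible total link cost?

Open {#1, #2, #3, #4}.
  S1→#4 2, S2→#1 3, S3→#3 5, S4→#2 3, S5→#3 3, S6→#3 2  ⇒ total 18.
Compare {#2, #3, #4, #5}: total 20.
Compare {#1, #3, #4, #5}: total 21.
No size-4 selection does better; minimum is 18.

18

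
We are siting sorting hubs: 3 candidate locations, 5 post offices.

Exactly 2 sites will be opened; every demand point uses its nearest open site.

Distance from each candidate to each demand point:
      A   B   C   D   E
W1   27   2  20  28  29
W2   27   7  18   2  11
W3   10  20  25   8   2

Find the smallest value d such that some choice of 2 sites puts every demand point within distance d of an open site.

18

Open {W2, W3}.
  Farthest demand point is C at distance 18 (to W2); all others are ≤ 18.
With {W1, W3} the worst case is 20.
With {W1, W2} the worst case is 27.
No size-2 selection achieves below 18.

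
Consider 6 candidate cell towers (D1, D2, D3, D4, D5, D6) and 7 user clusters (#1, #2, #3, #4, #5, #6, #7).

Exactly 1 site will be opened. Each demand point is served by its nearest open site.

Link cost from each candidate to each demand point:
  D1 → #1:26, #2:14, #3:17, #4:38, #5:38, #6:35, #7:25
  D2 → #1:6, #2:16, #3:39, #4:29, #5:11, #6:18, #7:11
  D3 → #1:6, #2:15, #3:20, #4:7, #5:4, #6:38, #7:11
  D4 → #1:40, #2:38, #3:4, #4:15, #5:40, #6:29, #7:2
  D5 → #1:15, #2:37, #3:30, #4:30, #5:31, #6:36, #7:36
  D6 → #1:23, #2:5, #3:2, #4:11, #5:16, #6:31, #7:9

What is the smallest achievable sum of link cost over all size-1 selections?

Open {D6}.
  #1→D6 23, #2→D6 5, #3→D6 2, #4→D6 11, #5→D6 16, #6→D6 31, #7→D6 9  ⇒ total 97.
Compare {D3}: total 101.
Compare {D2}: total 130.
No size-1 selection does better; minimum is 97.

97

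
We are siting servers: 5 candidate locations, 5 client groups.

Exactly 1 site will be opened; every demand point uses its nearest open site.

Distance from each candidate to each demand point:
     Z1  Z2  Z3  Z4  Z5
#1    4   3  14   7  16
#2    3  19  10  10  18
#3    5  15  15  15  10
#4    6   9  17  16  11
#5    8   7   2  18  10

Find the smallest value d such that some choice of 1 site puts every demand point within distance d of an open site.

15

Open {#3}.
  Farthest demand point is Z2 at distance 15 (to #3); all others are ≤ 15.
With {#1} the worst case is 16.
With {#4} the worst case is 17.
No size-1 selection achieves below 15.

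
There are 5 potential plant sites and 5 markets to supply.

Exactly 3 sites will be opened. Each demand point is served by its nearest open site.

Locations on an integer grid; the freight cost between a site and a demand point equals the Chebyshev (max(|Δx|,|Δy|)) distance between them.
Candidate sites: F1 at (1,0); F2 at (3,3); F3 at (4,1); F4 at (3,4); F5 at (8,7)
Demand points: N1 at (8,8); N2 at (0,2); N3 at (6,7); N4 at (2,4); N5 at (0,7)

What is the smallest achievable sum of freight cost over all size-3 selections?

Open {F1, F4, F5}.
  N1→F5 1, N2→F1 2, N3→F5 2, N4→F4 1, N5→F4 3  ⇒ total 9.
Compare {F1, F2, F5}: total 10.
Compare {F2, F4, F5}: total 10.
No size-3 selection does better; minimum is 9.

9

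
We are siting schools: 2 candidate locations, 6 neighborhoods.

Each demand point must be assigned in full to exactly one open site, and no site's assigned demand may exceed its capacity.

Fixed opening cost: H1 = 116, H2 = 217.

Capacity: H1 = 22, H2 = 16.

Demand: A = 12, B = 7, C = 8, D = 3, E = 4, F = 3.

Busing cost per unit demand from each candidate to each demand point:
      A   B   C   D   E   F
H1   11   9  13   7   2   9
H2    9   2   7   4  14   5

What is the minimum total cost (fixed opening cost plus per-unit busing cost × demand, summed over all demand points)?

Open {H1, H2}; cheapest assignment that respects the capacities:
  H1 (cap 22, load 22): A, D, E, F — cost 12×11 + 3×7 + 4×2 + 3×9 = 188
  H2 (cap 16, load 15): B, C — cost 7×2 + 8×7 = 70
  Shipping 258, fixed 333 → total 591.
  Any other capacity-feasible assignment to {H1, H2} ships for at least 258.
Total demand is 37 and no other set of sites has combined capacity ≥ 37, so {H1, H2} is the only feasible choice of open sites. Minimum: 591.

591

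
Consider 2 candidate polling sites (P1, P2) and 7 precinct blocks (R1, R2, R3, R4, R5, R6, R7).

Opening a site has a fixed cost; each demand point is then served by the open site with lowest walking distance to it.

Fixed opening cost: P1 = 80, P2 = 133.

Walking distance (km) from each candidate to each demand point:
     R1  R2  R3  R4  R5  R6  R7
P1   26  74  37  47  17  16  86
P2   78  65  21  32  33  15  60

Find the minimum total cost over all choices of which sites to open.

383

Open {P1}: assign each demand point to its cheapest open site.
  R1→P1 26, R2→P1 74, R3→P1 37, R4→P1 47, R5→P1 17, R6→P1 16, R7→P1 86
  walking distance 303, fixed 80 → total 383.
Compare {P2}: walking distance 304 + fixed 133 = 437.
Compare {P1, P2}: walking distance 236 + fixed 213 = 449.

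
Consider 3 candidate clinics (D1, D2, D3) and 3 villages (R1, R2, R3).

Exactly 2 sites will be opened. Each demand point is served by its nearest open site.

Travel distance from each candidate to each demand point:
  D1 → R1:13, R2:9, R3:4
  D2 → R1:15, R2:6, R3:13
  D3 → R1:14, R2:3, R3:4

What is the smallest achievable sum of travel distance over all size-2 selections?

Open {D1, D3}.
  R1→D1 13, R2→D3 3, R3→D1 4  ⇒ total 20.
Compare {D2, D3}: total 21.
Compare {D1, D2}: total 23.

20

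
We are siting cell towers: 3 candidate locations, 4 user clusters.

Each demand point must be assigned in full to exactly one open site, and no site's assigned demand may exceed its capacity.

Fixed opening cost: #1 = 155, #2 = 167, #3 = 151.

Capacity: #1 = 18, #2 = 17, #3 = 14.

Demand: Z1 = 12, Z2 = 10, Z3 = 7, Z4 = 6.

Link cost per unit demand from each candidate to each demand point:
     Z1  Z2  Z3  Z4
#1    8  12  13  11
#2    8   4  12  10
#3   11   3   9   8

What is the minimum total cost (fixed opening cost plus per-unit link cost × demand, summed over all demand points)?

608

Open {#1, #2}; cheapest assignment that respects the capacities:
  #1 (cap 18, load 18): Z1, Z4 — cost 12×8 + 6×11 = 162
  #2 (cap 17, load 17): Z2, Z3 — cost 10×4 + 7×12 = 124
  Shipping 286, fixed 322 → total 608.
  Any other capacity-feasible assignment to {#1, #2} ships for at least 286.
Compare {#1, #2, #3}: its best feasible assignment gives total 720.
Every other set of open sites that can feasibly serve all demand totals ≥ 720 even under its best assignment. Minimum: 608.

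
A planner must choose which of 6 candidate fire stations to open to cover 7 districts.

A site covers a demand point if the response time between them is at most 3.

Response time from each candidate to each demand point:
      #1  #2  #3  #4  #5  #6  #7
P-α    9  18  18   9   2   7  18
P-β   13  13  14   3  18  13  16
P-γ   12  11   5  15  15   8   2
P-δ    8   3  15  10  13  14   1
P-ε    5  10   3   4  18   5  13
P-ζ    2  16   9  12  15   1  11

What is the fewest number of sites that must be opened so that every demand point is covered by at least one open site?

Coverage sets (demand points within 3 of each site):
  P-α: {#5}
  P-β: {#4}
  P-γ: {#7}
  P-δ: {#2, #7}
  P-ε: {#3}
  P-ζ: {#1, #6}
No 4 sites suffice: every size-4 union leaves at least one demand point uncovered.
But {P-α, P-β, P-δ, P-ε, P-ζ} covers everything, so the minimum is 5.

5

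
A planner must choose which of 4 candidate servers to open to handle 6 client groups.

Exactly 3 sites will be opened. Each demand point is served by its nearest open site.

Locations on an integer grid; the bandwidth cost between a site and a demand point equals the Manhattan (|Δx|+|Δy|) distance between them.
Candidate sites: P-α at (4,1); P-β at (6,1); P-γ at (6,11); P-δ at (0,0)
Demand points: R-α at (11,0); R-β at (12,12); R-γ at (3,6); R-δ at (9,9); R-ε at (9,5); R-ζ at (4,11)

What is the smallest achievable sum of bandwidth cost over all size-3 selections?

33

Open {P-α, P-β, P-γ}.
  R-α→P-β 6, R-β→P-γ 7, R-γ→P-α 6, R-δ→P-γ 5, R-ε→P-β 7, R-ζ→P-γ 2  ⇒ total 33.
Compare {P-β, P-γ, P-δ}: total 35.
Compare {P-α, P-γ, P-δ}: total 37.
No size-3 selection does better; minimum is 33.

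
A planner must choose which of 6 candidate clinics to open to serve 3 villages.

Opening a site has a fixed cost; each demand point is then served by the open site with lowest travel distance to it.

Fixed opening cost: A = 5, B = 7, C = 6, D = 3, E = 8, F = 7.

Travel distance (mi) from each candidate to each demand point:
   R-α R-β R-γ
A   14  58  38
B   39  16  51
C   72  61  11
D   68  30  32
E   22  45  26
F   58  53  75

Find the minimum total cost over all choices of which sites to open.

Open {A, B, C}: assign each demand point to its cheapest open site.
  R-α→A 14, R-β→B 16, R-γ→C 11
  travel distance 41, fixed 18 → total 59.
Compare {A, B, C, D}: travel distance 41 + fixed 21 = 62.
Compare {A, B, C, F}: travel distance 41 + fixed 25 = 66.
Compare {A, B, C, E}: travel distance 41 + fixed 26 = 67.
All other subsets cost ≥ 62. Minimum total cost: 59.

59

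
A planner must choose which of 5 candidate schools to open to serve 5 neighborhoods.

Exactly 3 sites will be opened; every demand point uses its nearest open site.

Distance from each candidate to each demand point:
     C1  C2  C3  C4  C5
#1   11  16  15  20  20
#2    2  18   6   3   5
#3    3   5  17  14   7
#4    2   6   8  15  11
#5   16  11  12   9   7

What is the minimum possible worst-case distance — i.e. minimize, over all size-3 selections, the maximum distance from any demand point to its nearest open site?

Open {#1, #2, #3}.
  Farthest demand point is C3 at distance 6 (to #2); all others are ≤ 6.
With {#1, #2, #4} the worst case is 6.
With {#2, #3, #4} the worst case is 6.
No size-3 selection achieves below 6.

6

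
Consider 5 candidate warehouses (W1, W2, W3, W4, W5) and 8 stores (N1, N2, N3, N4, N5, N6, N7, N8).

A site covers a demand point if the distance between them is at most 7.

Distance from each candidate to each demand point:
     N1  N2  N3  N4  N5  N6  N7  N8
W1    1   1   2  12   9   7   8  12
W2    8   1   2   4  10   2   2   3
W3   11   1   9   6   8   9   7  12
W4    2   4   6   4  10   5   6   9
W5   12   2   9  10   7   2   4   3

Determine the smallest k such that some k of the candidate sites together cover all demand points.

Coverage sets (demand points within 7 of each site):
  W1: {N1, N2, N3, N6}
  W2: {N2, N3, N4, N6, N7, N8}
  W3: {N2, N4, N7}
  W4: {N1, N2, N3, N4, N6, N7}
  W5: {N2, N5, N6, N7, N8}
No single site covers all 8 demand points.
But {W4, W5} covers everything, so the minimum is 2.

2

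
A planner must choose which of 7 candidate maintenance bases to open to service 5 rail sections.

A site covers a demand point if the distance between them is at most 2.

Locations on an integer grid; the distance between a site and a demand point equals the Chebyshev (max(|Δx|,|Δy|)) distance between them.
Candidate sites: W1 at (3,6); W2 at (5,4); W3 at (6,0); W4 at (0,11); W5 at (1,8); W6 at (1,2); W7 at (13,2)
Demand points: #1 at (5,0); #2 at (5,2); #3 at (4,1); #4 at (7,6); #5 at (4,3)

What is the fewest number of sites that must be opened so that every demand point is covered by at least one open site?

2

Coverage sets (demand points within 2 of each site):
  W1: {}
  W2: {#2, #4, #5}
  W3: {#1, #2, #3}
  W4: {}
  W5: {}
  W6: {}
  W7: {}
No single site covers all 5 demand points.
But {W2, W3} covers everything, so the minimum is 2.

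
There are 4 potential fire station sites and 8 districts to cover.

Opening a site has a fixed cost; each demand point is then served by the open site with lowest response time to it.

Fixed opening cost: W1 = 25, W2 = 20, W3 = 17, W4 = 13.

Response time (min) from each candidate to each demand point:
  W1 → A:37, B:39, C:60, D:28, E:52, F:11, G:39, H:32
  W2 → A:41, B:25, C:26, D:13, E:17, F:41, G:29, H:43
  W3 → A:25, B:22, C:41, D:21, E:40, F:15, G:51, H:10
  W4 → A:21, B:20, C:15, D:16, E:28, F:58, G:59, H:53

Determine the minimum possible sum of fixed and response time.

190

Open {W2, W3, W4}: assign each demand point to its cheapest open site.
  A→W4 21, B→W4 20, C→W4 15, D→W2 13, E→W2 17, F→W3 15, G→W2 29, H→W3 10
  response time 140, fixed 50 → total 190.
Compare {W2, W3}: response time 157 + fixed 37 = 194.
Compare {W3, W4}: response time 176 + fixed 30 = 206.
Compare {W1, W2, W3, W4}: response time 136 + fixed 75 = 211.
All other subsets cost ≥ 194. Minimum total cost: 190.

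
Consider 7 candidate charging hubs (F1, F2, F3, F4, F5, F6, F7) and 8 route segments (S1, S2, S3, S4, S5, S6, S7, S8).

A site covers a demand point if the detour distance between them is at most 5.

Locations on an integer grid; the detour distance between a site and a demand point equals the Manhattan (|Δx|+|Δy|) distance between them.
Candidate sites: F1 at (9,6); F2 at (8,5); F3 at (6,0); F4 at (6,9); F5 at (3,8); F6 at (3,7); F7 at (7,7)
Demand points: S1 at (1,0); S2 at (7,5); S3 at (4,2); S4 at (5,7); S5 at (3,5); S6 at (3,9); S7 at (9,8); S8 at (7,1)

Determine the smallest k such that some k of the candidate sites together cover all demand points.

Coverage sets (demand points within 5 of each site):
  F1: {S2, S4, S7}
  F2: {S2, S4, S5, S7, S8}
  F3: {S1, S3, S8}
  F4: {S2, S4, S6, S7}
  F5: {S4, S5, S6}
  F6: {S4, S5, S6}
  F7: {S2, S4, S7}
No 2 sites suffice: every size-2 union leaves at least one demand point uncovered.
But {F1, F3, F5} covers everything, so the minimum is 3.

3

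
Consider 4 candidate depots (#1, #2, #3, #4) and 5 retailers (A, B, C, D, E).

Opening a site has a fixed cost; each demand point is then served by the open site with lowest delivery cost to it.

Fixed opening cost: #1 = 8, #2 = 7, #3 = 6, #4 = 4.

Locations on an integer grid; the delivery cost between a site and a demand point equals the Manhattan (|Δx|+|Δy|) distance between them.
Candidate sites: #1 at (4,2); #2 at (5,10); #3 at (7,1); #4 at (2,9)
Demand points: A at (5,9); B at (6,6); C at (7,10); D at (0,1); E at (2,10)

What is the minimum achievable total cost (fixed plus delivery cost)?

Open {#2, #4}: assign each demand point to its cheapest open site.
  A→#2 1, B→#2 5, C→#2 2, D→#4 10, E→#4 1
  delivery cost 19, fixed 11 → total 30.
Compare {#4}: delivery cost 27 + fixed 4 = 31.
Compare {#1, #2}: delivery cost 16 + fixed 15 = 31.
Compare {#2, #3}: delivery cost 18 + fixed 13 = 31.
All other subsets cost ≥ 31. Minimum total cost: 30.

30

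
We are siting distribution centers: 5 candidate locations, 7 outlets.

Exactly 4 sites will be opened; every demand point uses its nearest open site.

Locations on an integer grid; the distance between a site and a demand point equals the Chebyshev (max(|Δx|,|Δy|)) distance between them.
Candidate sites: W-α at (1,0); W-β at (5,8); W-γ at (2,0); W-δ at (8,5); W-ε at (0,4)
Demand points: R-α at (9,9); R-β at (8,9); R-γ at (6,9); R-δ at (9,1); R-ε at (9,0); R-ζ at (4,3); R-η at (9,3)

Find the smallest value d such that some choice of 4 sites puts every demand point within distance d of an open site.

5

Open {W-α, W-β, W-γ, W-δ}.
  Farthest demand point is R-ε at distance 5 (to W-δ); all others are ≤ 5.
With {W-α, W-β, W-δ, W-ε} the worst case is 5.
With {W-α, W-γ, W-δ, W-ε} the worst case is 5.
No size-4 selection achieves below 5.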